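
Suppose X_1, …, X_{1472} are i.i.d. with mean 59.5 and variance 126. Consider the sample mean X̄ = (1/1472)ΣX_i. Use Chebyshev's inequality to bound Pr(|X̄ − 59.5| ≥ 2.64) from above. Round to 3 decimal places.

Var(X̄) = Var(X_i)/n = 126/1472 = 0.085598.
Chebyshev: Pr(|X̄ − 59.5| ≥ 2.64) ≤ Var(X̄)/(2.64)² = 126/(1472·2.64²) = 0.0123.

0.012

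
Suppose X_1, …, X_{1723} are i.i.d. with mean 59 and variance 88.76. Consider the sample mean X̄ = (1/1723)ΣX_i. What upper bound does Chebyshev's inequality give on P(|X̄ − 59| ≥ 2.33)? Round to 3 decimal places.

0.009

Var(X̄) = Var(X_i)/n = 88.76/1723 = 0.051515.
Chebyshev: P(|X̄ − 59| ≥ 2.33) ≤ Var(X̄)/(2.33)² = 88.76/(1723·2.33²) = 0.0095.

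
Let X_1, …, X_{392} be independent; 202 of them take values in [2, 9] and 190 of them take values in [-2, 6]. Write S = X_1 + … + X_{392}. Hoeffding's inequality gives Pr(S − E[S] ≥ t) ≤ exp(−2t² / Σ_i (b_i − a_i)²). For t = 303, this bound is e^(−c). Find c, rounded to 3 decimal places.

Σ(b_i − a_i)² = 202·7² + 190·8² = 22058.
c = 2t² / 22058 = 2·303² / 22058 = 8.3243.

8.324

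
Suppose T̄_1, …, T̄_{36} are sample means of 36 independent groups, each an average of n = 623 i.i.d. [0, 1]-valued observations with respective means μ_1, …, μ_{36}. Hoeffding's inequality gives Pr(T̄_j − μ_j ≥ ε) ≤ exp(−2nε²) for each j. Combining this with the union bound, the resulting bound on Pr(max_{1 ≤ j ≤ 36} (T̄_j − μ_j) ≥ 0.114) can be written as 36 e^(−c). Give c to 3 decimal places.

16.193

Union bound over the 36 events: Pr(max_{1 ≤ j ≤ 36} (T̄_j − μ_j) ≥ 0.114) ≤ 36·exp(−2nε²) = 36 exp(−2·623·0.114²).
So c = 2·623·0.114² = 16.1930.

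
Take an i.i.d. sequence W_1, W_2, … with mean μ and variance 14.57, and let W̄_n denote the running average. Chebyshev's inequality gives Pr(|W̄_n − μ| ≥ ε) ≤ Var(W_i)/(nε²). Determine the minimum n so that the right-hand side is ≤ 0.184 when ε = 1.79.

25

Require 14.57/(n·1.79²) ≤ 0.184, i.e. n ≥ 14.57/(0.184·1.79²) = 24.714.
The smallest integer n is 25.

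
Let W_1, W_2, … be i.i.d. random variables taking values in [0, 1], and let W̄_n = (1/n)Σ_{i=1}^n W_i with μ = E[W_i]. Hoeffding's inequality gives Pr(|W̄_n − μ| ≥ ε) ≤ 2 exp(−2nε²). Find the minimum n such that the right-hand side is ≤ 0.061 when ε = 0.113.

Require 2·exp(−2nε²) ≤ 0.061, i.e. 2nε² ≥ ln(2/0.061) = 3.490029.
So n ≥ 3.490029 / (2·0.113²) = 136.660.
The smallest integer n is 137.

137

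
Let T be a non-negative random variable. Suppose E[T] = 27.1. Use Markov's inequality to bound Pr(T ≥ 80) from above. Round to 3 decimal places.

Markov's inequality: for a non-negative random variable, Pr(T ≥ a) ≤ E[T]/a.
Here E[T] = 27.1 and a = 80, so the bound is 27.1/80 = 0.3387.

0.339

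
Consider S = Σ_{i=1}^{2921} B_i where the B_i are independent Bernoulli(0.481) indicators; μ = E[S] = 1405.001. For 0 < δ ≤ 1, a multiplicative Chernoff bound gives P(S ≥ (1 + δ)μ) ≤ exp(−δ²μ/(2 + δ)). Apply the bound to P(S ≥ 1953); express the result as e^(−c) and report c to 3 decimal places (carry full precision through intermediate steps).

89.429

Write 1953 = (1 + δ)μ, so δ = 1953/1405.001 − 1 = 0.3900346…
Then the exponent is δ²μ/(2 + δ) = (1953 − μ)² / (μ·(2 + δ)) = 89.429069.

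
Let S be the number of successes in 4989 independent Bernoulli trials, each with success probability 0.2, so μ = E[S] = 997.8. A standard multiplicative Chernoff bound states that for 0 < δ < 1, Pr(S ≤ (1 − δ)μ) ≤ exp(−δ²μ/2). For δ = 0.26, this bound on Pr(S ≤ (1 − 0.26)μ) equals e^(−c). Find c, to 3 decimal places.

c = δ²μ/2 = 0.26²·997.8/2 = 33.7256.

33.726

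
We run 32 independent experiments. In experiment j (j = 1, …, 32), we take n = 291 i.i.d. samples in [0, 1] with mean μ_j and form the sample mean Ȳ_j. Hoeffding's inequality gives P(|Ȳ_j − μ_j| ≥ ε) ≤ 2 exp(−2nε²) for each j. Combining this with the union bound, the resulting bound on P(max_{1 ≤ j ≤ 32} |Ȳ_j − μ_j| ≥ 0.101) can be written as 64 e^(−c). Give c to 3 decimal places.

5.937

Union bound over the 32 events: P(max_{1 ≤ j ≤ 32} |Ȳ_j − μ_j| ≥ 0.101) ≤ 32·2·exp(−2nε²) = 64 exp(−2·291·0.101²).
So c = 2·291·0.101² = 5.9370.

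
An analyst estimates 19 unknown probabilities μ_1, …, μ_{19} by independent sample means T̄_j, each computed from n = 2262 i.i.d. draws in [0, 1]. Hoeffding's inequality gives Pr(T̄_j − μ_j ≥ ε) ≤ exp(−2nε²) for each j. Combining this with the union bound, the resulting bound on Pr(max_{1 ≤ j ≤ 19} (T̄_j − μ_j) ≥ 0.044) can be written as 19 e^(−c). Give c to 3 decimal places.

8.758

Union bound over the 19 events: Pr(max_{1 ≤ j ≤ 19} (T̄_j − μ_j) ≥ 0.044) ≤ 19·exp(−2nε²) = 19 exp(−2·2262·0.044²).
So c = 2·2262·0.044² = 8.7585.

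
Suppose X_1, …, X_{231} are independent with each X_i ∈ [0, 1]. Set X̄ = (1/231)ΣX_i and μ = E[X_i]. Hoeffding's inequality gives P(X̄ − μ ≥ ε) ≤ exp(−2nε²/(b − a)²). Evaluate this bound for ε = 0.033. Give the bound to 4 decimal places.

Exponent: 2nε²/(b − a)² = 2·231·0.033² / 1² = 0.50312.
Bound = exp(−0.50312) = 0.60464.

0.6046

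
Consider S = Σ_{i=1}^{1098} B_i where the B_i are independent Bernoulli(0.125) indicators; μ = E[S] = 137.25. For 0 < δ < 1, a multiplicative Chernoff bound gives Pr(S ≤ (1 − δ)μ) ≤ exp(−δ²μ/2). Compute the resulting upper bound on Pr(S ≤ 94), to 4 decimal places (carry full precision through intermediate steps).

Write 94 = (1 − δ)μ, so δ = 1 − 94/137.25 = 0.3151184…
Then the exponent is δ²μ/2 = (μ − 94)²/(2μ) = 6.814435.
Bound = exp(−6.814435) = 0.00110.

0.0011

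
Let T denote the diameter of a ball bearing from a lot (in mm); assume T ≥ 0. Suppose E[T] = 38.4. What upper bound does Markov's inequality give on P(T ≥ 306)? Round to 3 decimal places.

0.125

Markov's inequality: for a non-negative random variable, P(T ≥ a) ≤ E[T]/a.
Here E[T] = 38.4 and a = 306, so the bound is 38.4/306 = 0.1255.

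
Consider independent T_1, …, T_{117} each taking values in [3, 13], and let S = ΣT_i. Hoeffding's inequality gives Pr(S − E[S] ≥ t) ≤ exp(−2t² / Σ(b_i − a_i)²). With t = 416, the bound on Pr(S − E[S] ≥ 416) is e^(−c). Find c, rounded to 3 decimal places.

29.582

Σ(b_i − a_i)² = 117·(10)² = 11700.
c = 2t²/11700 = 2·416²/11700 = 29.5822.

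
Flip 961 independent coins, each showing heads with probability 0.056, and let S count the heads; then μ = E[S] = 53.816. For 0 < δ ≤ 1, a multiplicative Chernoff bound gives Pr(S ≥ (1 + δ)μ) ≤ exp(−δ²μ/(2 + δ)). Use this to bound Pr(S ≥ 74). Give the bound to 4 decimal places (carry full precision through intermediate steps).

0.0413

Write 74 = (1 + δ)μ, so δ = 74/53.816 − 1 = 0.3750557…
Then the exponent is δ²μ/(2 + δ) = (74 − μ)² / (μ·(2 + δ)) = 3.187346.
Bound = exp(−3.187346) = 0.04128.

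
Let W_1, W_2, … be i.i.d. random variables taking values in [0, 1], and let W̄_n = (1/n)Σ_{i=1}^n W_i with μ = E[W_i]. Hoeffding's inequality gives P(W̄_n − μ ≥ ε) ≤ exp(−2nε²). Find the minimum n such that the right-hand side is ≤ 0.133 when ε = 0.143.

Require exp(−2nε²) ≤ 0.133, i.e. 2nε² ≥ ln(1/0.133) = 2.017406.
So n ≥ 2.017406 / (2·0.143²) = 49.328.
The smallest integer n is 50.

50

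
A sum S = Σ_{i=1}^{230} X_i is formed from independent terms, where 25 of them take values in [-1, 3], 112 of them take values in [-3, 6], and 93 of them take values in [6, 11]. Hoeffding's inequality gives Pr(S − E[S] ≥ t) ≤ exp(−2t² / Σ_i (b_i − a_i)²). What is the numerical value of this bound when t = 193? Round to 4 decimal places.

0.0018

Σ(b_i − a_i)² = 25·4² + 112·9² + 93·5² = 11797.
Exponent = 2·193² / 11797 = 6.31500.
Bound = exp(−6.31500) = 0.00181.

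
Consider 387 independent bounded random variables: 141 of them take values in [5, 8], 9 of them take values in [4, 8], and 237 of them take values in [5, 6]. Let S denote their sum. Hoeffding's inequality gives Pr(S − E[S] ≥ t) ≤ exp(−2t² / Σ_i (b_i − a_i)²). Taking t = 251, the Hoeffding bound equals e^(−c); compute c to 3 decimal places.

Σ(b_i − a_i)² = 141·3² + 9·4² + 237·1² = 1650.
c = 2t² / 1650 = 2·251² / 1650 = 76.3648.

76.365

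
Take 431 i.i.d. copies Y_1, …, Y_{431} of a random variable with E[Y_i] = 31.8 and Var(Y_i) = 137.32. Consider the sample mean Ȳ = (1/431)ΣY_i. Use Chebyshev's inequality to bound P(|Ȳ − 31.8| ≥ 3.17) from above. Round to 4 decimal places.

0.0317

Var(Ȳ) = Var(Y_i)/n = 137.32/431 = 0.31861.
Chebyshev: P(|Ȳ − 31.8| ≥ 3.17) ≤ Var(Ȳ)/(3.17)² = 137.32/(431·3.17²) = 0.0317.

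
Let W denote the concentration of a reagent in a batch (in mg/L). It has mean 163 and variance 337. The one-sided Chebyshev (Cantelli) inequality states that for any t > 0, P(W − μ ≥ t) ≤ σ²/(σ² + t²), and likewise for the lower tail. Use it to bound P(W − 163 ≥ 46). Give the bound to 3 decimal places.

Here σ² = 337 and t = 46, so σ² + t² = 2453.
Cantelli's bound: 337/2453 = 0.1374.

0.137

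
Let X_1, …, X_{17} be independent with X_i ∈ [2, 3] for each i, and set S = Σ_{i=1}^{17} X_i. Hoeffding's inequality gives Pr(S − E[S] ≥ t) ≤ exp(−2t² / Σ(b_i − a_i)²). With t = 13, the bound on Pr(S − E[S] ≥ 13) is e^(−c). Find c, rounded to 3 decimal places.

Σ(b_i − a_i)² = 17·(1)² = 17.
c = 2t²/17 = 2·13²/17 = 19.8824.

19.882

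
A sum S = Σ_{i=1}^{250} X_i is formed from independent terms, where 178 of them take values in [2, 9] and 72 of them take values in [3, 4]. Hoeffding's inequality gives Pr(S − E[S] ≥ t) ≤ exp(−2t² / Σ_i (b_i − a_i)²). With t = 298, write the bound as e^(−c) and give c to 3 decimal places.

20.196

Σ(b_i − a_i)² = 178·7² + 72·1² = 8794.
c = 2t² / 8794 = 2·298² / 8794 = 20.1965.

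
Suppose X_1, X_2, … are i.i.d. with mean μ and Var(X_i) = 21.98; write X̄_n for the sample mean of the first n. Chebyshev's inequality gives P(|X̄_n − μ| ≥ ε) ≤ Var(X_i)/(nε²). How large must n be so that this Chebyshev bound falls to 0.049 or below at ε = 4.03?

28

Require 21.98/(n·4.03²) ≤ 0.049, i.e. n ≥ 21.98/(0.049·4.03²) = 27.620.
The smallest integer n is 28.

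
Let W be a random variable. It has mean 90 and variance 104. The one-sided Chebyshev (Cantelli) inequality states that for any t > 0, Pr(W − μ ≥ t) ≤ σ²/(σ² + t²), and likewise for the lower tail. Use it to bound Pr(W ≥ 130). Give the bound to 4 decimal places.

0.0610

Here σ² = 104 and t = 40, so σ² + t² = 1704.
Cantelli's bound: 104/1704 = 0.0610.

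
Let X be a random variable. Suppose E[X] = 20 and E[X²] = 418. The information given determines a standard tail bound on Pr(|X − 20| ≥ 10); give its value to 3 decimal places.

0.180

The first two moments determine the variance, so Chebyshev's inequality is the sharpest standard bound available.
Var(X) = E[X²] − (E[X])² = 418 − 400 = 18.
Chebyshev's inequality: Pr(|X − μ| ≥ t) ≤ Var(X)/t² = 18/100 = 0.1800.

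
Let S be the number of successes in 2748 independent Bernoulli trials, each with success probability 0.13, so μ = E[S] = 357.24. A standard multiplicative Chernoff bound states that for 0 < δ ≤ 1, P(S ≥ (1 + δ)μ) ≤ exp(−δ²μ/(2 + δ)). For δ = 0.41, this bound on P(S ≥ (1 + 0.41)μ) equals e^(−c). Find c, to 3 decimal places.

24.918

c = δ²μ/(2 + δ) = 0.41²·357.24/(2 + 0.41) = 24.9179.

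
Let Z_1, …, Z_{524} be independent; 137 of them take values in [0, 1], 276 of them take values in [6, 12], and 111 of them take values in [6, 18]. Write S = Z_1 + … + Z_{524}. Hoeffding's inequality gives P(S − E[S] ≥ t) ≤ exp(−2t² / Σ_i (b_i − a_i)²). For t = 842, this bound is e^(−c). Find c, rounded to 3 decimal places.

Σ(b_i − a_i)² = 137·1² + 276·6² + 111·12² = 26057.
c = 2t² / 26057 = 2·842² / 26057 = 54.4164.

54.416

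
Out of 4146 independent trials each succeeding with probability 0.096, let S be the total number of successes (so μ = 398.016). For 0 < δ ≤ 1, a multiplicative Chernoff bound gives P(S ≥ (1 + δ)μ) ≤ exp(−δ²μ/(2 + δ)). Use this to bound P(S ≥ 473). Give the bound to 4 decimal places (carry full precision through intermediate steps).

0.0016

Write 473 = (1 + δ)μ, so δ = 473/398.016 − 1 = 0.1883944…
Then the exponent is δ²μ/(2 + δ) = (473 − μ)² / (μ·(2 + δ)) = 6.455220.
Bound = exp(−6.455220) = 0.00157.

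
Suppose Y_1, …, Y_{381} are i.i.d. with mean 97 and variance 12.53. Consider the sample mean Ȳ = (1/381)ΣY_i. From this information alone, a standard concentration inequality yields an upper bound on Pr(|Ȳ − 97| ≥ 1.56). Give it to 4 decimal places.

0.0135

With mean and variance of each term known, Chebyshev's inequality bounds the deviation of the sum (or sample mean).
Var(Ȳ) = Var(Y_i)/n = 12.53/381 = 0.032887.
Chebyshev: Pr(|Ȳ − 97| ≥ 1.56) ≤ Var(Ȳ)/(1.56)² = 12.53/(381·1.56²) = 0.0135.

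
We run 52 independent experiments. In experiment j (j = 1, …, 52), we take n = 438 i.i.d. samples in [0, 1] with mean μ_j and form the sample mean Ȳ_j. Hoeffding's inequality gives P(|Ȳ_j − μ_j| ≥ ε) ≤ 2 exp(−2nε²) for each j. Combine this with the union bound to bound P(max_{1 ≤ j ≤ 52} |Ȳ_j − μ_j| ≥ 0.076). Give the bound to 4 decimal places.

Per-experiment Hoeffding bound: 2·exp(−2·438·0.076²) = 2·exp(−5.05978) = 0.012694.
Union bound over 52 events: 52·0.012694 = 0.66009.

0.6601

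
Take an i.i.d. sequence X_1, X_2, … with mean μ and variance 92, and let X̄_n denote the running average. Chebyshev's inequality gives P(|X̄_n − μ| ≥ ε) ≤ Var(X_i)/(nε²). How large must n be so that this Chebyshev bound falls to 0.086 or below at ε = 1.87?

306

Require 92/(n·1.87²) ≤ 0.086, i.e. n ≥ 92/(0.086·1.87²) = 305.919.
The smallest integer n is 306.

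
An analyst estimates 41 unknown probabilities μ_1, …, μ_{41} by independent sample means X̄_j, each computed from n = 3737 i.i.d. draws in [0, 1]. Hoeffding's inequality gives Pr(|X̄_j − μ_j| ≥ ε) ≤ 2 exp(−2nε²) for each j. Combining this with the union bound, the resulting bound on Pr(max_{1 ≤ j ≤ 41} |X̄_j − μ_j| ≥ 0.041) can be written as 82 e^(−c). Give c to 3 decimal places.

12.564

Union bound over the 41 events: Pr(max_{1 ≤ j ≤ 41} |X̄_j − μ_j| ≥ 0.041) ≤ 41·2·exp(−2nε²) = 82 exp(−2·3737·0.041²).
So c = 2·3737·0.041² = 12.5638.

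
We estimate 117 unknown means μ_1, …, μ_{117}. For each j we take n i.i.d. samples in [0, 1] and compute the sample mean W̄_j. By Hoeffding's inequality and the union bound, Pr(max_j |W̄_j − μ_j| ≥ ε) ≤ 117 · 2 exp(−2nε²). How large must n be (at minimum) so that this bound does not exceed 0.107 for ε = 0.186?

Need 2·117·exp(−2nε²) ≤ 0.107, i.e. exp(−2nε²) ≤ 0.107/234.
So 2nε² ≥ ln(234/0.107) = 7.690248.
Hence n ≥ 7.690248/(2·0.186²) = 111.144.
The smallest integer n is 112.

112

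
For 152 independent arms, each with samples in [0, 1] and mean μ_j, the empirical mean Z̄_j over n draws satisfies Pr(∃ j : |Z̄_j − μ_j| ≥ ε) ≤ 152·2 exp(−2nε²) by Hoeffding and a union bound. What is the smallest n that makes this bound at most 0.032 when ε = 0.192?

125

Need 2·152·exp(−2nε²) ≤ 0.032, i.e. exp(−2nε²) ≤ 0.032/304.
So 2nε² ≥ ln(304/0.032) = 9.159047.
Hence n ≥ 9.159047/(2·0.192²) = 124.228.
The smallest integer n is 125.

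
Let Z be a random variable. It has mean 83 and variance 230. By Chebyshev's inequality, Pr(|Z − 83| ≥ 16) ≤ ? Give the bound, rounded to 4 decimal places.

Chebyshev: Pr(|Z − μ| ≥ t) ≤ Var(Z)/t².
Bound = 230 / 256 = 0.8984.

0.8984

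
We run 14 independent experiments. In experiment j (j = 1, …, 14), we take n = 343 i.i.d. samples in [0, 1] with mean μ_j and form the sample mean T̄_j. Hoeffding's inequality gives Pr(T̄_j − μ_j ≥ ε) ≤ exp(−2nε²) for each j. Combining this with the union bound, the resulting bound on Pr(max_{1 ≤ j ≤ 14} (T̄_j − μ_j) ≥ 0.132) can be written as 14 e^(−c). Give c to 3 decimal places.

11.953

Union bound over the 14 events: Pr(max_{1 ≤ j ≤ 14} (T̄_j − μ_j) ≥ 0.132) ≤ 14·exp(−2nε²) = 14 exp(−2·343·0.132²).
So c = 2·343·0.132² = 11.9529.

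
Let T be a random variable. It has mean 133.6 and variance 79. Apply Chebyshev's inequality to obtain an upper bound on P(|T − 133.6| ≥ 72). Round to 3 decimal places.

0.015

Chebyshev: P(|T − μ| ≥ t) ≤ Var(T)/t².
Bound = 79 / 5184 = 0.0152.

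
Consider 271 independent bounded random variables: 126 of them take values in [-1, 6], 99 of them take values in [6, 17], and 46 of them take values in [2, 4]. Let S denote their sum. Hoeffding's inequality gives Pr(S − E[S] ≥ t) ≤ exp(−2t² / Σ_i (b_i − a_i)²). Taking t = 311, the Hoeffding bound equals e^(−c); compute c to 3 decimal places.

Σ(b_i − a_i)² = 126·7² + 99·11² + 46·2² = 18337.
c = 2t² / 18337 = 2·311² / 18337 = 10.5493.

10.549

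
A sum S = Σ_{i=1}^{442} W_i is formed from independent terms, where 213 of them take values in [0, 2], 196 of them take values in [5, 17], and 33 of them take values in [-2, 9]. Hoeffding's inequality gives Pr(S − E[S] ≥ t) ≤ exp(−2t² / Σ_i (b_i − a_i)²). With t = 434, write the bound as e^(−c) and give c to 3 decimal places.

Σ(b_i − a_i)² = 213·2² + 196·12² + 33·11² = 33069.
c = 2t² / 33069 = 2·434² / 33069 = 11.3917.

11.392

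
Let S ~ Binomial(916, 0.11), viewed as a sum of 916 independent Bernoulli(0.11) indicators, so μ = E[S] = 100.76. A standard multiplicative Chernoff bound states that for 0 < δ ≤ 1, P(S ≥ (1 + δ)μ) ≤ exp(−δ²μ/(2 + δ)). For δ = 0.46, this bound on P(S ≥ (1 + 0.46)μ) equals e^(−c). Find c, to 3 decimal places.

8.667

c = δ²μ/(2 + δ) = 0.46²·100.76/(2 + 0.46) = 8.6670.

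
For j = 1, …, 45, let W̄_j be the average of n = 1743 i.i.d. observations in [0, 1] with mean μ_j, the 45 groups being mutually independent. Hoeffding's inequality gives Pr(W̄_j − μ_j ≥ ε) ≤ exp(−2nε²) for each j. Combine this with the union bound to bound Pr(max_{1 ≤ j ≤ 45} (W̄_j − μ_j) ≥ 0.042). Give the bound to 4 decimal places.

Per-experiment Hoeffding bound: exp(−2·1743·0.042²) = exp(−6.14930) = 0.002135.
Union bound over 45 events: 45·0.002135 = 0.09607.

0.0961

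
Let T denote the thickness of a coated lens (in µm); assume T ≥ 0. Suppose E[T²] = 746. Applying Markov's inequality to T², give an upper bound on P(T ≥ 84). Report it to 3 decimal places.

Since T ≥ 0, the event {T ≥ 84} is the same as {T² ≥ 7056}.
Markov's inequality applied to T² gives P(T² ≥ 7056) ≤ E[T²]/7056 = 746/7056 = 0.1057.

0.106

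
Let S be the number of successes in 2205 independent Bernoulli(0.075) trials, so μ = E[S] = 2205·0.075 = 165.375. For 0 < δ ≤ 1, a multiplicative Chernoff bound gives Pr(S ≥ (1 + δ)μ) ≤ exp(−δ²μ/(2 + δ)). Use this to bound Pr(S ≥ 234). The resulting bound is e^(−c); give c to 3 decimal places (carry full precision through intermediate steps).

Write 234 = (1 + δ)μ, so δ = 234/165.375 − 1 = 0.414966…
Then the exponent is δ²μ/(2 + δ) = (234 − μ)² / (μ·(2 + δ)) = 11.791901.

11.792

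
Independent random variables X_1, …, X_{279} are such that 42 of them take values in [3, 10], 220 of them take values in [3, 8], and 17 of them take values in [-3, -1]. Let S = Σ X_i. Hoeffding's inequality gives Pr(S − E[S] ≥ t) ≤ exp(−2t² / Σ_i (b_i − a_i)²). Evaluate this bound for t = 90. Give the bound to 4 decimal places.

Σ(b_i − a_i)² = 42·7² + 220·5² + 17·2² = 7626.
Exponent = 2·90² / 7626 = 2.12431.
Bound = exp(−2.12431) = 0.11952.

0.1195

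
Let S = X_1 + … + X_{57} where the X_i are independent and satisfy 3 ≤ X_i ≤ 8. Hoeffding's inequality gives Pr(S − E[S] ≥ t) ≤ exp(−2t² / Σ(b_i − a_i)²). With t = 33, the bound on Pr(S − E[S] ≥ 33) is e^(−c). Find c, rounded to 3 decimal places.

Σ(b_i − a_i)² = 57·(5)² = 1425.
c = 2t²/1425 = 2·33²/1425 = 1.5284.

1.528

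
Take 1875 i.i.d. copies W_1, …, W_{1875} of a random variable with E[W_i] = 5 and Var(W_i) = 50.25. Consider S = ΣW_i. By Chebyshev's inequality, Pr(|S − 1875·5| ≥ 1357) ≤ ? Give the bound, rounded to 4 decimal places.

0.0512

Var(S) = n·Var(W_i) = 1875·50.25 = 94218.75.
Chebyshev: Pr(|S − 1875·5| ≥ 1357) ≤ Var(S)/1357² = 94218.75/1841449 = 0.0512.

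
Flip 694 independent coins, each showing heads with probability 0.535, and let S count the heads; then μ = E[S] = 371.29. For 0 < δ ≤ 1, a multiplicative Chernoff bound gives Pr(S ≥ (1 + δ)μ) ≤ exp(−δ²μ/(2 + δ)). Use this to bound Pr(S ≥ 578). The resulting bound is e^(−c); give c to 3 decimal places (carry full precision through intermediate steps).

45.012

Write 578 = (1 + δ)μ, so δ = 578/371.29 − 1 = 0.5567346…
Then the exponent is δ²μ/(2 + δ) = (578 − μ)² / (μ·(2 + δ)) = 45.011560.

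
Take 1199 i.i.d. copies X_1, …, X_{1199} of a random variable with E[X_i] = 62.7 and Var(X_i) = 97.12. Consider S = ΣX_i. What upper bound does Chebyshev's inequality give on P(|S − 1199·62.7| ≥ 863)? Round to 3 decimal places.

Var(S) = n·Var(X_i) = 1199·97.12 = 116446.88.
Chebyshev: P(|S − 1199·62.7| ≥ 863) ≤ Var(S)/863² = 116446.88/744769 = 0.1564.

0.156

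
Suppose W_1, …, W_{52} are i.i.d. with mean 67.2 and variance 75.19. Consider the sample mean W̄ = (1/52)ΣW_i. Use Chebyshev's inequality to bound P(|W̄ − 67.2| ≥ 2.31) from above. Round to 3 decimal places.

0.271

Var(W̄) = Var(W_i)/n = 75.19/52 = 1.446.
Chebyshev: P(|W̄ − 67.2| ≥ 2.31) ≤ Var(W̄)/(2.31)² = 75.19/(52·2.31²) = 0.2710.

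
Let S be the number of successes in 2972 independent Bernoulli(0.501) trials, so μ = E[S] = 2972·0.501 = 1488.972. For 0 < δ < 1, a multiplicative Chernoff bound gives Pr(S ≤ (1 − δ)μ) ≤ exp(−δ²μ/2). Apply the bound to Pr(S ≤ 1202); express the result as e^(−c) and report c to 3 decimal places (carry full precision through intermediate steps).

27.654

Write 1202 = (1 − δ)μ, so δ = 1 − 1202/1488.972 = 0.1927316…
Then the exponent is δ²μ/2 = (μ − 1202)²/(2μ) = 27.654291.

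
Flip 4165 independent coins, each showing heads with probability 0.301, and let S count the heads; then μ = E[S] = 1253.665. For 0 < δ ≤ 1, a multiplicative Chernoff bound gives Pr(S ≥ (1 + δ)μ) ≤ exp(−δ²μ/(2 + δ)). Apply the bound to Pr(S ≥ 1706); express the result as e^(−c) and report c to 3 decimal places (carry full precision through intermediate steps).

Write 1706 = (1 + δ)μ, so δ = 1706/1253.665 − 1 = 0.3608101…
Then the exponent is δ²μ/(2 + δ) = (1706 − μ)² / (μ·(2 + δ)) = 69.131794.

69.132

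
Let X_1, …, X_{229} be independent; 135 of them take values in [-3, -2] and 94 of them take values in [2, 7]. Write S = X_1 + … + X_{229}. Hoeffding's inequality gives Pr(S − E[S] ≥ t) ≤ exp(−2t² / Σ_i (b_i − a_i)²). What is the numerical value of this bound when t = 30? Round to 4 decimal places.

0.4846

Σ(b_i − a_i)² = 135·1² + 94·5² = 2485.
Exponent = 2·30² / 2485 = 0.72435.
Bound = exp(−0.72435) = 0.48464.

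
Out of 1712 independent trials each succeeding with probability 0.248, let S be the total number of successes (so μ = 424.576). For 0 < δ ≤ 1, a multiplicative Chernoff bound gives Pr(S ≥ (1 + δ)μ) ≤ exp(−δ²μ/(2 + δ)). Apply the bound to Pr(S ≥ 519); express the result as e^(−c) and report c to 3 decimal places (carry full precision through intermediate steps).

9.449

Write 519 = (1 + δ)μ, so δ = 519/424.576 − 1 = 0.222396…
Then the exponent is δ²μ/(2 + δ) = (519 − μ)² / (μ·(2 + δ)) = 9.449045.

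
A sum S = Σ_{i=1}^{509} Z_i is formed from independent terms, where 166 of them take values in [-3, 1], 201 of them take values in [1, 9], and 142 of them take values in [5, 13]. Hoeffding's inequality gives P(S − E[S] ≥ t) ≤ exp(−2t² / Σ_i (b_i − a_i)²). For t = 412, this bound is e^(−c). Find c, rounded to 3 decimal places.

13.796

Σ(b_i − a_i)² = 166·4² + 201·8² + 142·8² = 24608.
c = 2t² / 24608 = 2·412² / 24608 = 13.7958.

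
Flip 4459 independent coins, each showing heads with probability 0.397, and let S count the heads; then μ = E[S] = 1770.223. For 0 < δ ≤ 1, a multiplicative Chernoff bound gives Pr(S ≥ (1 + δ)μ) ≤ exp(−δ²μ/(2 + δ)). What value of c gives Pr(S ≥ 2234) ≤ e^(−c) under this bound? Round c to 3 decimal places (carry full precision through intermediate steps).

53.716

Write 2234 = (1 + δ)μ, so δ = 2234/1770.223 − 1 = 0.2619879…
Then the exponent is δ²μ/(2 + δ) = (2234 − μ)² / (μ·(2 + δ)) = 53.715566.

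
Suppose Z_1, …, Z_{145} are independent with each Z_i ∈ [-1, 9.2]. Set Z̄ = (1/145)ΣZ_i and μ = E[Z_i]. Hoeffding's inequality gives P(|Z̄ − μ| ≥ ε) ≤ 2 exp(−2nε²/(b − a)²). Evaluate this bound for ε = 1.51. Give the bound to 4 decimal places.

0.0035

Exponent: 2nε²/(b − a)² = 2·145·1.51² / 10.2² = 6.35553.
Bound = 2·exp(−6.35553) = 0.00347.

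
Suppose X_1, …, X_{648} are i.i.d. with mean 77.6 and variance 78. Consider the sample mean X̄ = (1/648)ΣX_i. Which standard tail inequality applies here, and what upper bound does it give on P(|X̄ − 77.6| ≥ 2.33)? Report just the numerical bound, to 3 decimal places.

With mean and variance of each term known, Chebyshev's inequality bounds the deviation of the sum (or sample mean).
Var(X̄) = Var(X_i)/n = 78/648 = 0.12037.
Chebyshev: P(|X̄ − 77.6| ≥ 2.33) ≤ Var(X̄)/(2.33)² = 78/(648·2.33²) = 0.0222.

0.022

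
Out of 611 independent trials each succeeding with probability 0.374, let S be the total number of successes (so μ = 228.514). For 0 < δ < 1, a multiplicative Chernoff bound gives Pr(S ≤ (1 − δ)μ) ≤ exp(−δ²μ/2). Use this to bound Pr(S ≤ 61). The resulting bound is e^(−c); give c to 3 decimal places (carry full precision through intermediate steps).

61.399

Write 61 = (1 − δ)μ, so δ = 1 − 61/228.514 = 0.7330579…
Then the exponent is δ²μ/2 = (μ − 61)²/(2μ) = 61.398733.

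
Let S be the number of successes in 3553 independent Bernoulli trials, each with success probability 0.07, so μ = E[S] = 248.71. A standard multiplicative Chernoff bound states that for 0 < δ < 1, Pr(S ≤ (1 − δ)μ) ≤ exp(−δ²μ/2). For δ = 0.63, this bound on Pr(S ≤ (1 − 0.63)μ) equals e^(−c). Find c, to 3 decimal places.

49.356

c = δ²μ/2 = 0.63²·248.71/2 = 49.3565.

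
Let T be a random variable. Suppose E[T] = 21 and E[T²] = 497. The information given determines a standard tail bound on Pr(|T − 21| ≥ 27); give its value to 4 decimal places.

0.0768

The first two moments determine the variance, so Chebyshev's inequality is the sharpest standard bound available.
Var(T) = E[T²] − (E[T])² = 497 − 441 = 56.
Chebyshev's inequality: Pr(|T − μ| ≥ t) ≤ Var(T)/t² = 56/729 = 0.0768.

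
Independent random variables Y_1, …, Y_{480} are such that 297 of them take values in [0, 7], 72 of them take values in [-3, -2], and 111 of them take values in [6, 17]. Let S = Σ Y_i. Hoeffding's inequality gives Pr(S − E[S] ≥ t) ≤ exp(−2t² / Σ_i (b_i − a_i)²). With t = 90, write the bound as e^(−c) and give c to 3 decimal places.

Σ(b_i − a_i)² = 297·7² + 72·1² + 111·11² = 28056.
c = 2t² / 28056 = 2·90² / 28056 = 0.5774.

0.577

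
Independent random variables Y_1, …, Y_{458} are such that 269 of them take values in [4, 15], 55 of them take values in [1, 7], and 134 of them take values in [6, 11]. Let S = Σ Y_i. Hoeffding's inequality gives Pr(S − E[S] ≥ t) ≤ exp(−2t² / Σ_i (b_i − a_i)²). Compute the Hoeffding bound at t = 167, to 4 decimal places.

Σ(b_i − a_i)² = 269·11² + 55·6² + 134·5² = 37879.
Exponent = 2·167² / 37879 = 1.47253.
Bound = exp(−1.47253) = 0.22934.

0.2293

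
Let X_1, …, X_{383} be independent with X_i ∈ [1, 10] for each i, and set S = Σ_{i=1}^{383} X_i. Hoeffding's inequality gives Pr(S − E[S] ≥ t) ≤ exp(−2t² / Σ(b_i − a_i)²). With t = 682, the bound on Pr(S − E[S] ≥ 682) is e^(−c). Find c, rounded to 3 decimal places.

Σ(b_i − a_i)² = 383·(9)² = 31023.
c = 2t²/31023 = 2·682²/31023 = 29.9858.

29.986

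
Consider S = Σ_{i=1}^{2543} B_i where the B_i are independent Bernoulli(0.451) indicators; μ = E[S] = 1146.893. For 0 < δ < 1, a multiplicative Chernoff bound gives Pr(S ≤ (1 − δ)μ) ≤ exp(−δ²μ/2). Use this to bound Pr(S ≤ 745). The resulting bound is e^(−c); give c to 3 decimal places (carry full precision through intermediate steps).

70.415

Write 745 = (1 − δ)μ, so δ = 1 − 745/1146.893 = 0.3504189…
Then the exponent is δ²μ/2 = (μ − 745)²/(2μ) = 70.415454.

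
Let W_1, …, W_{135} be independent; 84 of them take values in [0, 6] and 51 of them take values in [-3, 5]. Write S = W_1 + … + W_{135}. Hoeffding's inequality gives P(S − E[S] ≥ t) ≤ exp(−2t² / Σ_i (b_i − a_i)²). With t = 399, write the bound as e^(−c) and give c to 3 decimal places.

50.636

Σ(b_i − a_i)² = 84·6² + 51·8² = 6288.
c = 2t² / 6288 = 2·399² / 6288 = 50.6365.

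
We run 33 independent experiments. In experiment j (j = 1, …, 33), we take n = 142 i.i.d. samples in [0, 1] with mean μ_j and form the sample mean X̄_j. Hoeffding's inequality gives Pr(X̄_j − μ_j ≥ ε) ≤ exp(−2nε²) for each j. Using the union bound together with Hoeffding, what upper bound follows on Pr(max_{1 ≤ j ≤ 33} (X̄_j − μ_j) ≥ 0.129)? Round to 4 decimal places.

Per-experiment Hoeffding bound: exp(−2·142·0.129²) = exp(−4.72604) = 0.0088615.
Union bound over 33 events: 33·0.0088615 = 0.29243.

0.2924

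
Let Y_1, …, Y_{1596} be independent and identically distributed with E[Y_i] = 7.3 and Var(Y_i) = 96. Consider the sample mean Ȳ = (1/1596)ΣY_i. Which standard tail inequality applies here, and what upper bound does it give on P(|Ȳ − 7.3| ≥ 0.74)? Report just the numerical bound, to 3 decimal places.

0.110

With mean and variance of each term known, Chebyshev's inequality bounds the deviation of the sum (or sample mean).
Var(Ȳ) = Var(Y_i)/n = 96/1596 = 0.06015.
Chebyshev: P(|Ȳ − 7.3| ≥ 0.74) ≤ Var(Ȳ)/(0.74)² = 96/(1596·0.74²) = 0.1098.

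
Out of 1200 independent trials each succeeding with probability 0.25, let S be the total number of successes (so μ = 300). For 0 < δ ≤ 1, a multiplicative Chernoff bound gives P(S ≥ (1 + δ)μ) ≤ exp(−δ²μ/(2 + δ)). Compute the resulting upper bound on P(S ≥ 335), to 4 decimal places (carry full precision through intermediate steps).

Write 335 = (1 + δ)μ, so δ = 335/300 − 1 = 0.1166667…
Then the exponent is δ²μ/(2 + δ) = (335 − μ)² / (μ·(2 + δ)) = 1.929134.
Bound = exp(−1.929134) = 0.14527.

0.1453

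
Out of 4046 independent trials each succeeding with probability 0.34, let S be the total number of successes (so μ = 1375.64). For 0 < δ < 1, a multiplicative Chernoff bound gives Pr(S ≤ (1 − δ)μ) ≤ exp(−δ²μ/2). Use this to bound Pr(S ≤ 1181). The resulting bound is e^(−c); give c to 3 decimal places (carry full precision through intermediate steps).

13.770

Write 1181 = (1 − δ)μ, so δ = 1 − 1181/1375.64 = 0.1414905…
Then the exponent is δ²μ/2 = (μ − 1181)²/(2μ) = 13.769856.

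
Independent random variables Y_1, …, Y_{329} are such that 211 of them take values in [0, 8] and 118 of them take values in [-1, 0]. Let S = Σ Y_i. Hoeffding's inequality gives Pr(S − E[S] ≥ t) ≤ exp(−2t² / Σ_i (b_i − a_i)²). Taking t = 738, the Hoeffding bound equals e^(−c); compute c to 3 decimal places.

79.965

Σ(b_i − a_i)² = 211·8² + 118·1² = 13622.
c = 2t² / 13622 = 2·738² / 13622 = 79.9654.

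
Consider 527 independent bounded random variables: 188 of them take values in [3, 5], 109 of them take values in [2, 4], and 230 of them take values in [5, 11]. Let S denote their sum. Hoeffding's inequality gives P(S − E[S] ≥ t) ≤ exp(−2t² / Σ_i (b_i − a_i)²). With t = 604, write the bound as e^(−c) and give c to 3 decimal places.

77.063

Σ(b_i − a_i)² = 188·2² + 109·2² + 230·6² = 9468.
c = 2t² / 9468 = 2·604² / 9468 = 77.0629.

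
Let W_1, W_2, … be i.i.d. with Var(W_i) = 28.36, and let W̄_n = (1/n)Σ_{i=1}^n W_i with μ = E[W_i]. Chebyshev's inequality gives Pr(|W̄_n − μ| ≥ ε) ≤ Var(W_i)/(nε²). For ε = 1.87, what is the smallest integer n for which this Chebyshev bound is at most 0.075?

Require 28.36/(n·1.87²) ≤ 0.075, i.e. n ≥ 28.36/(0.075·1.87²) = 108.134.
The smallest integer n is 109.

109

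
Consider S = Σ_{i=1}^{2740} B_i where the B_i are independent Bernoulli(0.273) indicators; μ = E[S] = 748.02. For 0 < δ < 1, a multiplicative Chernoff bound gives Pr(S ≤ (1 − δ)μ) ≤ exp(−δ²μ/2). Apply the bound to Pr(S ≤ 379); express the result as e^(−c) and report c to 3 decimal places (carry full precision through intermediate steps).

91.024

Write 379 = (1 − δ)μ, so δ = 1 − 379/748.02 = 0.4933291…
Then the exponent is δ²μ/2 = (μ − 379)²/(2μ) = 91.024144.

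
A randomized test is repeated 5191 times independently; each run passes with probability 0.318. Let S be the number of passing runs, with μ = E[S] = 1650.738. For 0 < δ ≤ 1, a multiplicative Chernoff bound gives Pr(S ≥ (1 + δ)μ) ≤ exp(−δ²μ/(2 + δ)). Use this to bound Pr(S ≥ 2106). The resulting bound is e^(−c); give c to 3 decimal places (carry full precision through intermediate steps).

Write 2106 = (1 + δ)μ, so δ = 2106/1650.738 − 1 = 0.275793…
Then the exponent is δ²μ/(2 + δ) = (2106 − μ)² / (μ·(2 + δ)) = 55.171132.

55.171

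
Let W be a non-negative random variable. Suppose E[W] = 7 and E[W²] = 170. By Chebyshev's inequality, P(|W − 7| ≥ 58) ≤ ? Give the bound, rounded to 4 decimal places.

0.0360

Var(W) = E[W²] − (E[W])² = 170 − 49 = 121.
Chebyshev's inequality: P(|W − μ| ≥ t) ≤ Var(W)/t² = 121/3364 = 0.0360.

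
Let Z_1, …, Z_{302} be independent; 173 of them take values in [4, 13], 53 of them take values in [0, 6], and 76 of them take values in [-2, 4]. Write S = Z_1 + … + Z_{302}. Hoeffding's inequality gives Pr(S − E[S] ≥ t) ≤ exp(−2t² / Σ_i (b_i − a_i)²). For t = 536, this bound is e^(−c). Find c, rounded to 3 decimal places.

30.798

Σ(b_i − a_i)² = 173·9² + 53·6² + 76·6² = 18657.
c = 2t² / 18657 = 2·536² / 18657 = 30.7977.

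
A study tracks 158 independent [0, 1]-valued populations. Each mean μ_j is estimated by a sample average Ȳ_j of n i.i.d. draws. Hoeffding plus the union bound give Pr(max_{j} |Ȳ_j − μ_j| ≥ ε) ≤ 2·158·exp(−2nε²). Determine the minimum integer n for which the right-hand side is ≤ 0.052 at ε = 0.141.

Need 2·158·exp(−2nε²) ≤ 0.052, i.e. exp(−2nε²) ≤ 0.052/316.
So 2nε² ≥ ln(316/0.052) = 8.712254.
Hence n ≥ 8.712254/(2·0.141²) = 219.110.
The smallest integer n is 220.

220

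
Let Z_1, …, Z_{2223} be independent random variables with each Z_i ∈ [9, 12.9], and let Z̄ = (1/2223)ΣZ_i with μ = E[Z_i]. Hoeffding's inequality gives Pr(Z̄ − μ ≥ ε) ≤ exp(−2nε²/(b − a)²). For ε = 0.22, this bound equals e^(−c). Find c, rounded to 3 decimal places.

c = 2nε²/(b − a)² = 2·2223·0.22² / 3.9² = 14.1477.

14.148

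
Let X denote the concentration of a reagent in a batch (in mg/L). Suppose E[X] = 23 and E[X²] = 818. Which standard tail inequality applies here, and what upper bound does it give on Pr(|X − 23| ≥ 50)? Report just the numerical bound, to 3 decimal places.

0.116

The first two moments determine the variance, so Chebyshev's inequality is the sharpest standard bound available.
Var(X) = E[X²] − (E[X])² = 818 − 529 = 289.
Chebyshev's inequality: Pr(|X − μ| ≥ t) ≤ Var(X)/t² = 289/2500 = 0.1156.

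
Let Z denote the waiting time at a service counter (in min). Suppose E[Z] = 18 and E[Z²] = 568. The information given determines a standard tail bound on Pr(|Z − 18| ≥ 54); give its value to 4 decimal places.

0.0837

The first two moments determine the variance, so Chebyshev's inequality is the sharpest standard bound available.
Var(Z) = E[Z²] − (E[Z])² = 568 − 324 = 244.
Chebyshev's inequality: Pr(|Z − μ| ≥ t) ≤ Var(Z)/t² = 244/2916 = 0.0837.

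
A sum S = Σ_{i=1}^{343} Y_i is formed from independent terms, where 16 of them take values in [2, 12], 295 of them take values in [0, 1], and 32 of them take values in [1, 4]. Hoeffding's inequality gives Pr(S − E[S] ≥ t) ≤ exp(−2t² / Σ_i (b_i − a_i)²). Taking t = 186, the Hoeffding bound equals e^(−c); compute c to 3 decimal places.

Σ(b_i − a_i)² = 16·10² + 295·1² + 32·3² = 2183.
c = 2t² / 2183 = 2·186² / 2183 = 31.6958.

31.696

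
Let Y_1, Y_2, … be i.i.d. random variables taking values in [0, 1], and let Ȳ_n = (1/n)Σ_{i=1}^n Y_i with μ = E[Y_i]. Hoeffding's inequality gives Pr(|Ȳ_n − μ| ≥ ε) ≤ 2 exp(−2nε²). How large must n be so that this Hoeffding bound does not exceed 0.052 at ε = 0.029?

2170

Require 2·exp(−2nε²) ≤ 0.052, i.e. 2nε² ≥ ln(2/0.052) = 3.649659.
So n ≥ 3.649659 / (2·0.029²) = 2169.833.
The smallest integer n is 2170.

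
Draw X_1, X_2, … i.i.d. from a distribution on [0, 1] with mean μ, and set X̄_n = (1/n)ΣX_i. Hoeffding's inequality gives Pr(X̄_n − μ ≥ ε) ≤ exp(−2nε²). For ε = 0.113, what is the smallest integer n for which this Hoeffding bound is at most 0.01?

Require exp(−2nε²) ≤ 0.01, i.e. 2nε² ≥ ln(1/0.01) = 4.605170.
So n ≥ 4.605170 / (2·0.113²) = 180.326.
The smallest integer n is 181.

181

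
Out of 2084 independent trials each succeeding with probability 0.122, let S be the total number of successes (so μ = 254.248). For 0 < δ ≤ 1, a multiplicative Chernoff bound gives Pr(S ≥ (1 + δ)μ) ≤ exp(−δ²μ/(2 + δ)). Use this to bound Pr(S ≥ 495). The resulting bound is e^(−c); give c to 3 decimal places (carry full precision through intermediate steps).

77.360

Write 495 = (1 + δ)μ, so δ = 495/254.248 − 1 = 0.946918…
Then the exponent is δ²μ/(2 + δ) = (495 − μ)² / (μ·(2 + δ)) = 77.359600.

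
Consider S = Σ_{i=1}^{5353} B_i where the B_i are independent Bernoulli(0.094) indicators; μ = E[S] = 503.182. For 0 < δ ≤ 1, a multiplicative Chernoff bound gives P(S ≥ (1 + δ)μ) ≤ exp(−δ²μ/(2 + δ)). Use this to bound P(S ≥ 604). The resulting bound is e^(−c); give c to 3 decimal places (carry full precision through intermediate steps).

9.180

Write 604 = (1 + δ)μ, so δ = 604/503.182 − 1 = 0.2003609…
Then the exponent is δ²μ/(2 + δ) = (604 − μ)² / (μ·(2 + δ)) = 9.180306.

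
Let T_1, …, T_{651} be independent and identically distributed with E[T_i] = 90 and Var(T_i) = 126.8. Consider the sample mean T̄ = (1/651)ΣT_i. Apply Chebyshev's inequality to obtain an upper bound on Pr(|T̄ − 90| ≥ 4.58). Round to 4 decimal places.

0.0093

Var(T̄) = Var(T_i)/n = 126.8/651 = 0.19478.
Chebyshev: Pr(|T̄ − 90| ≥ 4.58) ≤ Var(T̄)/(4.58)² = 126.8/(651·4.58²) = 0.0093.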